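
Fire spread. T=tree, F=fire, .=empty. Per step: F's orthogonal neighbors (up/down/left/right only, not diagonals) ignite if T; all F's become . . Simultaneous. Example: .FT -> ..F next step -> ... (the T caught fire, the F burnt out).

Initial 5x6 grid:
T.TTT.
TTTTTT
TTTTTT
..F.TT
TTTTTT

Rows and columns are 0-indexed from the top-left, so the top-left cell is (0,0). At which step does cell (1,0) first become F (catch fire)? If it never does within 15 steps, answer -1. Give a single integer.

Step 1: cell (1,0)='T' (+2 fires, +1 burnt)
Step 2: cell (1,0)='T' (+5 fires, +2 burnt)
Step 3: cell (1,0)='T' (+7 fires, +5 burnt)
Step 4: cell (1,0)='F' (+6 fires, +7 burnt)
  -> target ignites at step 4
Step 5: cell (1,0)='.' (+4 fires, +6 burnt)
Step 6: cell (1,0)='.' (+0 fires, +4 burnt)
  fire out at step 6

4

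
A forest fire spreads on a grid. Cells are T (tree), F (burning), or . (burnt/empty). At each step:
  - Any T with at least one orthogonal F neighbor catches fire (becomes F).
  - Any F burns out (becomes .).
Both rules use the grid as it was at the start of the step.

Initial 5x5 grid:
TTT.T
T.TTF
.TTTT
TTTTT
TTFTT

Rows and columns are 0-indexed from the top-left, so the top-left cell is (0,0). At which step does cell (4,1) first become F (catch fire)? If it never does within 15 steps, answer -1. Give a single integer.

Step 1: cell (4,1)='F' (+6 fires, +2 burnt)
  -> target ignites at step 1
Step 2: cell (4,1)='.' (+8 fires, +6 burnt)
Step 3: cell (4,1)='.' (+3 fires, +8 burnt)
Step 4: cell (4,1)='.' (+1 fires, +3 burnt)
Step 5: cell (4,1)='.' (+1 fires, +1 burnt)
Step 6: cell (4,1)='.' (+1 fires, +1 burnt)
Step 7: cell (4,1)='.' (+0 fires, +1 burnt)
  fire out at step 7

1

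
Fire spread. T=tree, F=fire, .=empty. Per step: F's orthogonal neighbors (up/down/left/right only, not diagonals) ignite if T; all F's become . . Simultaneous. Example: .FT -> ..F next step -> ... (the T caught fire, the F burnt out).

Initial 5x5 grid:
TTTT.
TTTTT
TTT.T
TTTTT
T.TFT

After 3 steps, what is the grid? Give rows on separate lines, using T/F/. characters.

Step 1: 3 trees catch fire, 1 burn out
  TTTT.
  TTTTT
  TTT.T
  TTTFT
  T.F.F
Step 2: 2 trees catch fire, 3 burn out
  TTTT.
  TTTTT
  TTT.T
  TTF.F
  T....
Step 3: 3 trees catch fire, 2 burn out
  TTTT.
  TTTTT
  TTF.F
  TF...
  T....

TTTT.
TTTTT
TTF.F
TF...
T....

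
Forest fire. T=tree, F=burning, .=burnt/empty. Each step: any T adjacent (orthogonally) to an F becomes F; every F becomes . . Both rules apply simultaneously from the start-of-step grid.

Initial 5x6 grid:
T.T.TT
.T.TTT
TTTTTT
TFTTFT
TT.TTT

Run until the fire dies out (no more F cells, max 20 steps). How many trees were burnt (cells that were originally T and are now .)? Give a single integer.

Step 1: +8 fires, +2 burnt (F count now 8)
Step 2: +9 fires, +8 burnt (F count now 9)
Step 3: +3 fires, +9 burnt (F count now 3)
Step 4: +1 fires, +3 burnt (F count now 1)
Step 5: +0 fires, +1 burnt (F count now 0)
Fire out after step 5
Initially T: 23, now '.': 28
Total burnt (originally-T cells now '.'): 21

Answer: 21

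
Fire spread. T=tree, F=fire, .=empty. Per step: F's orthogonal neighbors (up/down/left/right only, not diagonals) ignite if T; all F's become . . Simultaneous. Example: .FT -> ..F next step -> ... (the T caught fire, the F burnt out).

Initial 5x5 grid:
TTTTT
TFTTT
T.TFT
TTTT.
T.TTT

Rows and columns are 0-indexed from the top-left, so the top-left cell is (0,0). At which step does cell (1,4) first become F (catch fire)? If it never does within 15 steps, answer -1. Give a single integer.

Step 1: cell (1,4)='T' (+7 fires, +2 burnt)
Step 2: cell (1,4)='F' (+7 fires, +7 burnt)
  -> target ignites at step 2
Step 3: cell (1,4)='.' (+5 fires, +7 burnt)
Step 4: cell (1,4)='.' (+1 fires, +5 burnt)
Step 5: cell (1,4)='.' (+0 fires, +1 burnt)
  fire out at step 5

2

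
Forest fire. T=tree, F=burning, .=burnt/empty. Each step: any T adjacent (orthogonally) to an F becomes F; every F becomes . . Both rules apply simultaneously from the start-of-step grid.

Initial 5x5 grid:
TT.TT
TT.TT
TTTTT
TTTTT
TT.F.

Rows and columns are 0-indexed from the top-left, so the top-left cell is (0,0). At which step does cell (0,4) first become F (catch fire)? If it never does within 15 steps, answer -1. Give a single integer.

Step 1: cell (0,4)='T' (+1 fires, +1 burnt)
Step 2: cell (0,4)='T' (+3 fires, +1 burnt)
Step 3: cell (0,4)='T' (+4 fires, +3 burnt)
Step 4: cell (0,4)='T' (+5 fires, +4 burnt)
Step 5: cell (0,4)='F' (+4 fires, +5 burnt)
  -> target ignites at step 5
Step 6: cell (0,4)='.' (+2 fires, +4 burnt)
Step 7: cell (0,4)='.' (+1 fires, +2 burnt)
Step 8: cell (0,4)='.' (+0 fires, +1 burnt)
  fire out at step 8

5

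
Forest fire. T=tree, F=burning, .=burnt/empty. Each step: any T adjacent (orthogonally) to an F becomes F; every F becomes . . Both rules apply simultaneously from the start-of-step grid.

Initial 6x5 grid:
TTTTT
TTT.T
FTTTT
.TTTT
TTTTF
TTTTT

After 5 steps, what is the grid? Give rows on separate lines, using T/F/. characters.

Step 1: 5 trees catch fire, 2 burn out
  TTTTT
  FTT.T
  .FTTT
  .TTTF
  TTTF.
  TTTTF
Step 2: 8 trees catch fire, 5 burn out
  FTTTT
  .FT.T
  ..FTF
  .FTF.
  TTF..
  TTTF.
Step 3: 7 trees catch fire, 8 burn out
  .FTTT
  ..F.F
  ...F.
  ..F..
  TF...
  TTF..
Step 4: 4 trees catch fire, 7 burn out
  ..FTF
  .....
  .....
  .....
  F....
  TF...
Step 5: 2 trees catch fire, 4 burn out
  ...F.
  .....
  .....
  .....
  .....
  F....

...F.
.....
.....
.....
.....
F....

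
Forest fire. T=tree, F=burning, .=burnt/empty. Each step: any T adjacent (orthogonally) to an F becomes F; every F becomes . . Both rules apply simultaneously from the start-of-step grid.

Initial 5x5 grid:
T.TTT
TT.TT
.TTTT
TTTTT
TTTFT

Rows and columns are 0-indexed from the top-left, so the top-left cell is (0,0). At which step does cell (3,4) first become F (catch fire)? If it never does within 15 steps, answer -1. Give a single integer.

Step 1: cell (3,4)='T' (+3 fires, +1 burnt)
Step 2: cell (3,4)='F' (+4 fires, +3 burnt)
  -> target ignites at step 2
Step 3: cell (3,4)='.' (+5 fires, +4 burnt)
Step 4: cell (3,4)='.' (+4 fires, +5 burnt)
Step 5: cell (3,4)='.' (+3 fires, +4 burnt)
Step 6: cell (3,4)='.' (+1 fires, +3 burnt)
Step 7: cell (3,4)='.' (+1 fires, +1 burnt)
Step 8: cell (3,4)='.' (+0 fires, +1 burnt)
  fire out at step 8

2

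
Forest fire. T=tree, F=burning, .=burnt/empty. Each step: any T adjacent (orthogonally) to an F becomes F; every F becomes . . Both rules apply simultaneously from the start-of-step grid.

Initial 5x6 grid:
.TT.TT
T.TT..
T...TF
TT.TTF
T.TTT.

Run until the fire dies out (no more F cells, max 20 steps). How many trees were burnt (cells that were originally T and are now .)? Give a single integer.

Step 1: +2 fires, +2 burnt (F count now 2)
Step 2: +2 fires, +2 burnt (F count now 2)
Step 3: +1 fires, +2 burnt (F count now 1)
Step 4: +1 fires, +1 burnt (F count now 1)
Step 5: +0 fires, +1 burnt (F count now 0)
Fire out after step 5
Initially T: 17, now '.': 19
Total burnt (originally-T cells now '.'): 6

Answer: 6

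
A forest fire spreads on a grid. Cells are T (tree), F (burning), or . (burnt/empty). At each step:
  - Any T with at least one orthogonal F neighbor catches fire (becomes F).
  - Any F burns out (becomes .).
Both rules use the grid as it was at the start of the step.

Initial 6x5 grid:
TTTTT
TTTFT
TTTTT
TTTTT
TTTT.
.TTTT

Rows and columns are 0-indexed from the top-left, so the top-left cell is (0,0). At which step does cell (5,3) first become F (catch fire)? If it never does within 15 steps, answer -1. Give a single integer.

Step 1: cell (5,3)='T' (+4 fires, +1 burnt)
Step 2: cell (5,3)='T' (+6 fires, +4 burnt)
Step 3: cell (5,3)='T' (+6 fires, +6 burnt)
Step 4: cell (5,3)='F' (+5 fires, +6 burnt)
  -> target ignites at step 4
Step 5: cell (5,3)='.' (+4 fires, +5 burnt)
Step 6: cell (5,3)='.' (+2 fires, +4 burnt)
Step 7: cell (5,3)='.' (+0 fires, +2 burnt)
  fire out at step 7

4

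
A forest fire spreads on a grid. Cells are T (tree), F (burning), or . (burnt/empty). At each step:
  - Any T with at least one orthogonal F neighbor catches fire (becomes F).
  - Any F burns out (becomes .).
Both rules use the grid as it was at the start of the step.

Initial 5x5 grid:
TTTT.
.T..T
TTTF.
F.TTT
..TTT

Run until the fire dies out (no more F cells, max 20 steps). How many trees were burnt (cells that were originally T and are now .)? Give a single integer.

Answer: 14

Derivation:
Step 1: +3 fires, +2 burnt (F count now 3)
Step 2: +4 fires, +3 burnt (F count now 4)
Step 3: +3 fires, +4 burnt (F count now 3)
Step 4: +1 fires, +3 burnt (F count now 1)
Step 5: +2 fires, +1 burnt (F count now 2)
Step 6: +1 fires, +2 burnt (F count now 1)
Step 7: +0 fires, +1 burnt (F count now 0)
Fire out after step 7
Initially T: 15, now '.': 24
Total burnt (originally-T cells now '.'): 14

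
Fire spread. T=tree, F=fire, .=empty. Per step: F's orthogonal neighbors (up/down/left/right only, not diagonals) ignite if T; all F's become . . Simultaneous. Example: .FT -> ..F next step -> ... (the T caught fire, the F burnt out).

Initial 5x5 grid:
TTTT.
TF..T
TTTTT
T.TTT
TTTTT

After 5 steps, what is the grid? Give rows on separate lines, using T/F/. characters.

Step 1: 3 trees catch fire, 1 burn out
  TFTT.
  F...T
  TFTTT
  T.TTT
  TTTTT
Step 2: 4 trees catch fire, 3 burn out
  F.FT.
  ....T
  F.FTT
  T.TTT
  TTTTT
Step 3: 4 trees catch fire, 4 burn out
  ...F.
  ....T
  ...FT
  F.FTT
  TTTTT
Step 4: 4 trees catch fire, 4 burn out
  .....
  ....T
  ....F
  ...FT
  FTFTT
Step 5: 4 trees catch fire, 4 burn out
  .....
  ....F
  .....
  ....F
  .F.FT

.....
....F
.....
....F
.F.FT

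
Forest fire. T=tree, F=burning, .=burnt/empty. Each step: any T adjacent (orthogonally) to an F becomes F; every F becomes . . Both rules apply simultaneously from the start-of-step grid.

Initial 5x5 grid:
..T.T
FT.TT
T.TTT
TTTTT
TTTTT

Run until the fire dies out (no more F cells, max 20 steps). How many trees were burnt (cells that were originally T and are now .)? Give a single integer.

Step 1: +2 fires, +1 burnt (F count now 2)
Step 2: +1 fires, +2 burnt (F count now 1)
Step 3: +2 fires, +1 burnt (F count now 2)
Step 4: +2 fires, +2 burnt (F count now 2)
Step 5: +3 fires, +2 burnt (F count now 3)
Step 6: +3 fires, +3 burnt (F count now 3)
Step 7: +3 fires, +3 burnt (F count now 3)
Step 8: +1 fires, +3 burnt (F count now 1)
Step 9: +1 fires, +1 burnt (F count now 1)
Step 10: +0 fires, +1 burnt (F count now 0)
Fire out after step 10
Initially T: 19, now '.': 24
Total burnt (originally-T cells now '.'): 18

Answer: 18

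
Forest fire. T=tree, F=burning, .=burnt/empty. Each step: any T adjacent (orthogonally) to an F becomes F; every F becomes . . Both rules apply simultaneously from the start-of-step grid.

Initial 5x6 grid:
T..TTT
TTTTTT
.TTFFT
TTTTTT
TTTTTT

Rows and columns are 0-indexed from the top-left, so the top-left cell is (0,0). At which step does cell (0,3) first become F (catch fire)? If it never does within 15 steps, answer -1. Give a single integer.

Step 1: cell (0,3)='T' (+6 fires, +2 burnt)
Step 2: cell (0,3)='F' (+9 fires, +6 burnt)
  -> target ignites at step 2
Step 3: cell (0,3)='.' (+5 fires, +9 burnt)
Step 4: cell (0,3)='.' (+3 fires, +5 burnt)
Step 5: cell (0,3)='.' (+2 fires, +3 burnt)
Step 6: cell (0,3)='.' (+0 fires, +2 burnt)
  fire out at step 6

2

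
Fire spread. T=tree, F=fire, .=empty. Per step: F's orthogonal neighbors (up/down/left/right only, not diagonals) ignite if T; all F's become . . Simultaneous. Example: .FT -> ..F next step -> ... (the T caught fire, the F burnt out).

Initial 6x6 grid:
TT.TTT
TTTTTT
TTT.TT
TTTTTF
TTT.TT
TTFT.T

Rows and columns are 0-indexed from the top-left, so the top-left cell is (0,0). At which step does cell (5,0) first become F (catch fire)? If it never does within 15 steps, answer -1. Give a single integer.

Step 1: cell (5,0)='T' (+6 fires, +2 burnt)
Step 2: cell (5,0)='F' (+8 fires, +6 burnt)
  -> target ignites at step 2
Step 3: cell (5,0)='.' (+5 fires, +8 burnt)
Step 4: cell (5,0)='.' (+5 fires, +5 burnt)
Step 5: cell (5,0)='.' (+3 fires, +5 burnt)
Step 6: cell (5,0)='.' (+2 fires, +3 burnt)
Step 7: cell (5,0)='.' (+1 fires, +2 burnt)
Step 8: cell (5,0)='.' (+0 fires, +1 burnt)
  fire out at step 8

2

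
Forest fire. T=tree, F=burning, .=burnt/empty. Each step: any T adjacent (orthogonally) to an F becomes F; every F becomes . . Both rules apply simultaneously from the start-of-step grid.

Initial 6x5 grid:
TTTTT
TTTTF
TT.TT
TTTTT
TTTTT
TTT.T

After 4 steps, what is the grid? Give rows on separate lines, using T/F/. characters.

Step 1: 3 trees catch fire, 1 burn out
  TTTTF
  TTTF.
  TT.TF
  TTTTT
  TTTTT
  TTT.T
Step 2: 4 trees catch fire, 3 burn out
  TTTF.
  TTF..
  TT.F.
  TTTTF
  TTTTT
  TTT.T
Step 3: 4 trees catch fire, 4 burn out
  TTF..
  TF...
  TT...
  TTTF.
  TTTTF
  TTT.T
Step 4: 6 trees catch fire, 4 burn out
  TF...
  F....
  TF...
  TTF..
  TTTF.
  TTT.F

TF...
F....
TF...
TTF..
TTTF.
TTT.F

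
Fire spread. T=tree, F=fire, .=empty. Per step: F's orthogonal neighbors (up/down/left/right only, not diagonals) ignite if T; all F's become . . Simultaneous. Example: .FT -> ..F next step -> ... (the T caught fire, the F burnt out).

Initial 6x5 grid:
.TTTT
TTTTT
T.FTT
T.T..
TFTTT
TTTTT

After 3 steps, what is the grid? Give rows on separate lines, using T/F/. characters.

Step 1: 6 trees catch fire, 2 burn out
  .TTTT
  TTFTT
  T..FT
  T.F..
  F.FTT
  TFTTT
Step 2: 8 trees catch fire, 6 burn out
  .TFTT
  TF.FT
  T...F
  F....
  ...FT
  F.FTT
Step 3: 7 trees catch fire, 8 burn out
  .F.FT
  F...F
  F....
  .....
  ....F
  ...FT

.F.FT
F...F
F....
.....
....F
...FT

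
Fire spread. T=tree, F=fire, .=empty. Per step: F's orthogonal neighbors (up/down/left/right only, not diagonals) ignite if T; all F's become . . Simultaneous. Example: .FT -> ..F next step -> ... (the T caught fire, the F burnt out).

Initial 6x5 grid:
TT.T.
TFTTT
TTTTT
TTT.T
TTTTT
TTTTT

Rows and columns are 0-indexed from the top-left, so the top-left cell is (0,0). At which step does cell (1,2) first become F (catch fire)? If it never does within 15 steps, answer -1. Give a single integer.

Step 1: cell (1,2)='F' (+4 fires, +1 burnt)
  -> target ignites at step 1
Step 2: cell (1,2)='.' (+5 fires, +4 burnt)
Step 3: cell (1,2)='.' (+6 fires, +5 burnt)
Step 4: cell (1,2)='.' (+4 fires, +6 burnt)
Step 5: cell (1,2)='.' (+4 fires, +4 burnt)
Step 6: cell (1,2)='.' (+2 fires, +4 burnt)
Step 7: cell (1,2)='.' (+1 fires, +2 burnt)
Step 8: cell (1,2)='.' (+0 fires, +1 burnt)
  fire out at step 8

1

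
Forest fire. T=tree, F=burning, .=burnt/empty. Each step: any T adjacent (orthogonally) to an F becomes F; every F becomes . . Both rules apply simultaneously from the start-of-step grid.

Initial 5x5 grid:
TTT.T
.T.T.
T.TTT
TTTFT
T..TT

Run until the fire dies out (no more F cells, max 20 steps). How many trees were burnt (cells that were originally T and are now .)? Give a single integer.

Answer: 12

Derivation:
Step 1: +4 fires, +1 burnt (F count now 4)
Step 2: +5 fires, +4 burnt (F count now 5)
Step 3: +1 fires, +5 burnt (F count now 1)
Step 4: +2 fires, +1 burnt (F count now 2)
Step 5: +0 fires, +2 burnt (F count now 0)
Fire out after step 5
Initially T: 17, now '.': 20
Total burnt (originally-T cells now '.'): 12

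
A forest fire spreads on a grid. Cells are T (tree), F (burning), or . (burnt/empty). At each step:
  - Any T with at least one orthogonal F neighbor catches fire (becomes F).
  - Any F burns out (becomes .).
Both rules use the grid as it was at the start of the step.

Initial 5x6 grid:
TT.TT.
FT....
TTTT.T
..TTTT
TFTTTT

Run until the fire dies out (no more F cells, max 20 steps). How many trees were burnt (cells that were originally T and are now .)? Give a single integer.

Answer: 17

Derivation:
Step 1: +5 fires, +2 burnt (F count now 5)
Step 2: +4 fires, +5 burnt (F count now 4)
Step 3: +3 fires, +4 burnt (F count now 3)
Step 4: +3 fires, +3 burnt (F count now 3)
Step 5: +1 fires, +3 burnt (F count now 1)
Step 6: +1 fires, +1 burnt (F count now 1)
Step 7: +0 fires, +1 burnt (F count now 0)
Fire out after step 7
Initially T: 19, now '.': 28
Total burnt (originally-T cells now '.'): 17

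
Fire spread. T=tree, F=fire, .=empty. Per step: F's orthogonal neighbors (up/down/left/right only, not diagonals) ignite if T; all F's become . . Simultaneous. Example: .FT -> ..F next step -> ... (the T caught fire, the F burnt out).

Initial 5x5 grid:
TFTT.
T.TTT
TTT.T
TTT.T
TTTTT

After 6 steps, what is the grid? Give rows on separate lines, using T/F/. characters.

Step 1: 2 trees catch fire, 1 burn out
  F.FT.
  T.TTT
  TTT.T
  TTT.T
  TTTTT
Step 2: 3 trees catch fire, 2 burn out
  ...F.
  F.FTT
  TTT.T
  TTT.T
  TTTTT
Step 3: 3 trees catch fire, 3 burn out
  .....
  ...FT
  FTF.T
  TTT.T
  TTTTT
Step 4: 4 trees catch fire, 3 burn out
  .....
  ....F
  .F..T
  FTF.T
  TTTTT
Step 5: 4 trees catch fire, 4 burn out
  .....
  .....
  ....F
  .F..T
  FTFTT
Step 6: 3 trees catch fire, 4 burn out
  .....
  .....
  .....
  ....F
  .F.FT

.....
.....
.....
....F
.F.FT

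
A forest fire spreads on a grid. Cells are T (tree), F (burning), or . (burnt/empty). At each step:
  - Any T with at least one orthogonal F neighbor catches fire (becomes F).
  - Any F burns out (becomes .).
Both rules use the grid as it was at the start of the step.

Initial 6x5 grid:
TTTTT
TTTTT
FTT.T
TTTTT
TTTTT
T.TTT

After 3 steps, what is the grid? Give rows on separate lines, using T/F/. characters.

Step 1: 3 trees catch fire, 1 burn out
  TTTTT
  FTTTT
  .FT.T
  FTTTT
  TTTTT
  T.TTT
Step 2: 5 trees catch fire, 3 burn out
  FTTTT
  .FTTT
  ..F.T
  .FTTT
  FTTTT
  T.TTT
Step 3: 5 trees catch fire, 5 burn out
  .FTTT
  ..FTT
  ....T
  ..FTT
  .FTTT
  F.TTT

.FTTT
..FTT
....T
..FTT
.FTTT
F.TTT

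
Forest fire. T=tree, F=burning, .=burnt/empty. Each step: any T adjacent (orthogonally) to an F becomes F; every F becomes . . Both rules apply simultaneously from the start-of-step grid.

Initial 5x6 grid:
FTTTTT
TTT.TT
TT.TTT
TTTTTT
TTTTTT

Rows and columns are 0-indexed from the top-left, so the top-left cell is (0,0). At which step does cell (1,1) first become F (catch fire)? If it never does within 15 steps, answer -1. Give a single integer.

Step 1: cell (1,1)='T' (+2 fires, +1 burnt)
Step 2: cell (1,1)='F' (+3 fires, +2 burnt)
  -> target ignites at step 2
Step 3: cell (1,1)='.' (+4 fires, +3 burnt)
Step 4: cell (1,1)='.' (+3 fires, +4 burnt)
Step 5: cell (1,1)='.' (+4 fires, +3 burnt)
Step 6: cell (1,1)='.' (+4 fires, +4 burnt)
Step 7: cell (1,1)='.' (+4 fires, +4 burnt)
Step 8: cell (1,1)='.' (+2 fires, +4 burnt)
Step 9: cell (1,1)='.' (+1 fires, +2 burnt)
Step 10: cell (1,1)='.' (+0 fires, +1 burnt)
  fire out at step 10

2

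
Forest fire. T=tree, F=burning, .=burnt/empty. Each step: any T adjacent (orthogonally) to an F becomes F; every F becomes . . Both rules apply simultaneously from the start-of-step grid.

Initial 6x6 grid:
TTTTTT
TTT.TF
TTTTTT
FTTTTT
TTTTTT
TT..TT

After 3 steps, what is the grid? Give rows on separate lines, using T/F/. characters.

Step 1: 6 trees catch fire, 2 burn out
  TTTTTF
  TTT.F.
  FTTTTF
  .FTTTT
  FTTTTT
  TT..TT
Step 2: 8 trees catch fire, 6 burn out
  TTTTF.
  FTT...
  .FTTF.
  ..FTTF
  .FTTTT
  FT..TT
Step 3: 10 trees catch fire, 8 burn out
  FTTF..
  .FT...
  ..FF..
  ...FF.
  ..FTTF
  .F..TT

FTTF..
.FT...
..FF..
...FF.
..FTTF
.F..TT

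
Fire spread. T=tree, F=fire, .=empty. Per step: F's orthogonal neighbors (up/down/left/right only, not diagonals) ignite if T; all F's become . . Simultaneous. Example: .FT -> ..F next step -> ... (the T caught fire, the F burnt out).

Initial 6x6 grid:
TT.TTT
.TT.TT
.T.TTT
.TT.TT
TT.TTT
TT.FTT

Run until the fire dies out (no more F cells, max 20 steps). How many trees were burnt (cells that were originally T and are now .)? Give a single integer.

Step 1: +2 fires, +1 burnt (F count now 2)
Step 2: +2 fires, +2 burnt (F count now 2)
Step 3: +2 fires, +2 burnt (F count now 2)
Step 4: +2 fires, +2 burnt (F count now 2)
Step 5: +3 fires, +2 burnt (F count now 3)
Step 6: +2 fires, +3 burnt (F count now 2)
Step 7: +2 fires, +2 burnt (F count now 2)
Step 8: +0 fires, +2 burnt (F count now 0)
Fire out after step 8
Initially T: 26, now '.': 25
Total burnt (originally-T cells now '.'): 15

Answer: 15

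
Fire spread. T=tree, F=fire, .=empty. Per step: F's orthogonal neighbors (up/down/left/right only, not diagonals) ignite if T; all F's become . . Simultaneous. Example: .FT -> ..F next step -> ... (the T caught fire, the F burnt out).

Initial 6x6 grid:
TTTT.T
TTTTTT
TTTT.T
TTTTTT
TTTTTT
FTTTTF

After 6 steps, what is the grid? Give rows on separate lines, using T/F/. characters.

Step 1: 4 trees catch fire, 2 burn out
  TTTT.T
  TTTTTT
  TTTT.T
  TTTTTT
  FTTTTF
  .FTTF.
Step 2: 6 trees catch fire, 4 burn out
  TTTT.T
  TTTTTT
  TTTT.T
  FTTTTF
  .FTTF.
  ..FF..
Step 3: 6 trees catch fire, 6 burn out
  TTTT.T
  TTTTTT
  FTTT.F
  .FTTF.
  ..FF..
  ......
Step 4: 5 trees catch fire, 6 burn out
  TTTT.T
  FTTTTF
  .FTT..
  ..FF..
  ......
  ......
Step 5: 6 trees catch fire, 5 burn out
  FTTT.F
  .FTTF.
  ..FF..
  ......
  ......
  ......
Step 6: 3 trees catch fire, 6 burn out
  .FTT..
  ..FF..
  ......
  ......
  ......
  ......

.FTT..
..FF..
......
......
......
......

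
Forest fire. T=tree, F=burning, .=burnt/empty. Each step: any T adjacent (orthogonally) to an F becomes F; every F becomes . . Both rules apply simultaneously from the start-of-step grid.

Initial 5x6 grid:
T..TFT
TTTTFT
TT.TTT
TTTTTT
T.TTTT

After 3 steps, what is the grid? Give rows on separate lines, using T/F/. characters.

Step 1: 5 trees catch fire, 2 burn out
  T..F.F
  TTTF.F
  TT.TFT
  TTTTTT
  T.TTTT
Step 2: 4 trees catch fire, 5 burn out
  T.....
  TTF...
  TT.F.F
  TTTTFT
  T.TTTT
Step 3: 4 trees catch fire, 4 burn out
  T.....
  TF....
  TT....
  TTTF.F
  T.TTFT

T.....
TF....
TT....
TTTF.F
T.TTFT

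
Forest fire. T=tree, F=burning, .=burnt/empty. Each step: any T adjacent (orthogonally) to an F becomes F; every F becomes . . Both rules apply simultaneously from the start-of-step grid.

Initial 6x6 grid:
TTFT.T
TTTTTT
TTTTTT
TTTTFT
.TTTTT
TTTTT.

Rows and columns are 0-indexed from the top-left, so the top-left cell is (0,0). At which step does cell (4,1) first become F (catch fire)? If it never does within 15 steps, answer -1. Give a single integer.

Step 1: cell (4,1)='T' (+7 fires, +2 burnt)
Step 2: cell (4,1)='T' (+11 fires, +7 burnt)
Step 3: cell (4,1)='T' (+6 fires, +11 burnt)
Step 4: cell (4,1)='F' (+5 fires, +6 burnt)
  -> target ignites at step 4
Step 5: cell (4,1)='.' (+1 fires, +5 burnt)
Step 6: cell (4,1)='.' (+1 fires, +1 burnt)
Step 7: cell (4,1)='.' (+0 fires, +1 burnt)
  fire out at step 7

4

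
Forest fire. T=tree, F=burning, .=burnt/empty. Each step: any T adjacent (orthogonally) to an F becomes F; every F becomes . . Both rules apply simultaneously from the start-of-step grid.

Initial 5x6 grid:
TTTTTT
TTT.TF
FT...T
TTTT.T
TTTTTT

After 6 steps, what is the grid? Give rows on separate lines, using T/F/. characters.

Step 1: 6 trees catch fire, 2 burn out
  TTTTTF
  FTT.F.
  .F...F
  FTTT.T
  TTTTTT
Step 2: 6 trees catch fire, 6 burn out
  FTTTF.
  .FT...
  ......
  .FTT.F
  FTTTTT
Step 3: 6 trees catch fire, 6 burn out
  .FTF..
  ..F...
  ......
  ..FT..
  .FTTTF
Step 4: 4 trees catch fire, 6 burn out
  ..F...
  ......
  ......
  ...F..
  ..FTF.
Step 5: 1 trees catch fire, 4 burn out
  ......
  ......
  ......
  ......
  ...F..
Step 6: 0 trees catch fire, 1 burn out
  ......
  ......
  ......
  ......
  ......

......
......
......
......
......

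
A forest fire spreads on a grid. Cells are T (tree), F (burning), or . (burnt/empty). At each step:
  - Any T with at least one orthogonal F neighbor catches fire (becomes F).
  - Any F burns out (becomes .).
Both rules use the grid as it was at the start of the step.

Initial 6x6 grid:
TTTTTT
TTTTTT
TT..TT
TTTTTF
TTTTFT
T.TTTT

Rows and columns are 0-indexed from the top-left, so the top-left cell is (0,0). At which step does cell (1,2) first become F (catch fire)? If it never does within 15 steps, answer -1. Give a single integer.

Step 1: cell (1,2)='T' (+5 fires, +2 burnt)
Step 2: cell (1,2)='T' (+6 fires, +5 burnt)
Step 3: cell (1,2)='T' (+5 fires, +6 burnt)
Step 4: cell (1,2)='T' (+4 fires, +5 burnt)
Step 5: cell (1,2)='F' (+5 fires, +4 burnt)
  -> target ignites at step 5
Step 6: cell (1,2)='.' (+3 fires, +5 burnt)
Step 7: cell (1,2)='.' (+2 fires, +3 burnt)
Step 8: cell (1,2)='.' (+1 fires, +2 burnt)
Step 9: cell (1,2)='.' (+0 fires, +1 burnt)
  fire out at step 9

5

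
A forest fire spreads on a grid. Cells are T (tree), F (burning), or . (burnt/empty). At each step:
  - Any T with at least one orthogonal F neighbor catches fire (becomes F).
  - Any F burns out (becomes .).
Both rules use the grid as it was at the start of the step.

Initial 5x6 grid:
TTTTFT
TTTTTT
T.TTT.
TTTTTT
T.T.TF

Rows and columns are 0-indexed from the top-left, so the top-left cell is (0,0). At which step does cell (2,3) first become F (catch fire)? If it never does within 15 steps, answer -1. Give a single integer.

Step 1: cell (2,3)='T' (+5 fires, +2 burnt)
Step 2: cell (2,3)='T' (+5 fires, +5 burnt)
Step 3: cell (2,3)='F' (+4 fires, +5 burnt)
  -> target ignites at step 3
Step 4: cell (2,3)='.' (+4 fires, +4 burnt)
Step 5: cell (2,3)='.' (+3 fires, +4 burnt)
Step 6: cell (2,3)='.' (+2 fires, +3 burnt)
Step 7: cell (2,3)='.' (+1 fires, +2 burnt)
Step 8: cell (2,3)='.' (+0 fires, +1 burnt)
  fire out at step 8

3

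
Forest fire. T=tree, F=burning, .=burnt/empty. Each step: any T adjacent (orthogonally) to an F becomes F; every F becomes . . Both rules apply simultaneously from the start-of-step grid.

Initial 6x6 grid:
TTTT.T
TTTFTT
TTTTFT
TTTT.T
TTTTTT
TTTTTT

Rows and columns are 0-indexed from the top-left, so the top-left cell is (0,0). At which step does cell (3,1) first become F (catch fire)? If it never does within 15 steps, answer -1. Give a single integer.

Step 1: cell (3,1)='T' (+5 fires, +2 burnt)
Step 2: cell (3,1)='T' (+6 fires, +5 burnt)
Step 3: cell (3,1)='T' (+7 fires, +6 burnt)
Step 4: cell (3,1)='F' (+7 fires, +7 burnt)
  -> target ignites at step 4
Step 5: cell (3,1)='.' (+4 fires, +7 burnt)
Step 6: cell (3,1)='.' (+2 fires, +4 burnt)
Step 7: cell (3,1)='.' (+1 fires, +2 burnt)
Step 8: cell (3,1)='.' (+0 fires, +1 burnt)
  fire out at step 8

4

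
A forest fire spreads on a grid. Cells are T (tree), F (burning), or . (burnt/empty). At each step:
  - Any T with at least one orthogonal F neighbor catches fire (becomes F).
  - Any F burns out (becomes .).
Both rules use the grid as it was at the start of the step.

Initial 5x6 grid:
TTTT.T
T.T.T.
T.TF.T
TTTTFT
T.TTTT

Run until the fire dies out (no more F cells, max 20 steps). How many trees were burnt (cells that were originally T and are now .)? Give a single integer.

Answer: 19

Derivation:
Step 1: +4 fires, +2 burnt (F count now 4)
Step 2: +5 fires, +4 burnt (F count now 5)
Step 3: +3 fires, +5 burnt (F count now 3)
Step 4: +3 fires, +3 burnt (F count now 3)
Step 5: +3 fires, +3 burnt (F count now 3)
Step 6: +1 fires, +3 burnt (F count now 1)
Step 7: +0 fires, +1 burnt (F count now 0)
Fire out after step 7
Initially T: 21, now '.': 28
Total burnt (originally-T cells now '.'): 19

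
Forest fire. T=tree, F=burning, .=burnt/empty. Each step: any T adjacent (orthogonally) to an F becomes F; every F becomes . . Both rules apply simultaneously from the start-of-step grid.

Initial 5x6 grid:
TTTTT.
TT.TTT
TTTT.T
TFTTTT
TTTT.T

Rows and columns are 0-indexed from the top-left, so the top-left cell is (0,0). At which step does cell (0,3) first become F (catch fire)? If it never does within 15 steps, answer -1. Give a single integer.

Step 1: cell (0,3)='T' (+4 fires, +1 burnt)
Step 2: cell (0,3)='T' (+6 fires, +4 burnt)
Step 3: cell (0,3)='T' (+5 fires, +6 burnt)
Step 4: cell (0,3)='T' (+4 fires, +5 burnt)
Step 5: cell (0,3)='F' (+4 fires, +4 burnt)
  -> target ignites at step 5
Step 6: cell (0,3)='.' (+2 fires, +4 burnt)
Step 7: cell (0,3)='.' (+0 fires, +2 burnt)
  fire out at step 7

5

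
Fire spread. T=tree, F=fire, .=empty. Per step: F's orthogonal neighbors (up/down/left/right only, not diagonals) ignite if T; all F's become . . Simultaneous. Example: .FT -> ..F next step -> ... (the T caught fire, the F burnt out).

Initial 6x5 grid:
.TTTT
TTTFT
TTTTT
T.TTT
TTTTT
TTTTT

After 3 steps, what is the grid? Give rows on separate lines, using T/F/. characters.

Step 1: 4 trees catch fire, 1 burn out
  .TTFT
  TTF.F
  TTTFT
  T.TTT
  TTTTT
  TTTTT
Step 2: 6 trees catch fire, 4 burn out
  .TF.F
  TF...
  TTF.F
  T.TFT
  TTTTT
  TTTTT
Step 3: 6 trees catch fire, 6 burn out
  .F...
  F....
  TF...
  T.F.F
  TTTFT
  TTTTT

.F...
F....
TF...
T.F.F
TTTFT
TTTTT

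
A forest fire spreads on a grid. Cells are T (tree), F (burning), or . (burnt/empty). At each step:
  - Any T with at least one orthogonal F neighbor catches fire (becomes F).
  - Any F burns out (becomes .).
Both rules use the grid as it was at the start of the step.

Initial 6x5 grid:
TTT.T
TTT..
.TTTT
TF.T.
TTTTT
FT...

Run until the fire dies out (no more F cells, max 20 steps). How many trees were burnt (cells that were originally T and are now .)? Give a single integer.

Answer: 18

Derivation:
Step 1: +5 fires, +2 burnt (F count now 5)
Step 2: +3 fires, +5 burnt (F count now 3)
Step 3: +5 fires, +3 burnt (F count now 5)
Step 4: +5 fires, +5 burnt (F count now 5)
Step 5: +0 fires, +5 burnt (F count now 0)
Fire out after step 5
Initially T: 19, now '.': 29
Total burnt (originally-T cells now '.'): 18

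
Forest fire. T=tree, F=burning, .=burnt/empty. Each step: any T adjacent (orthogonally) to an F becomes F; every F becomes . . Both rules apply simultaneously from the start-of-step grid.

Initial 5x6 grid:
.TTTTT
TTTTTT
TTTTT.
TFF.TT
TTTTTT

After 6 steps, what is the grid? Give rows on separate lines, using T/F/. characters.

Step 1: 5 trees catch fire, 2 burn out
  .TTTTT
  TTTTTT
  TFFTT.
  F...TT
  TFFTTT
Step 2: 6 trees catch fire, 5 burn out
  .TTTTT
  TFFTTT
  F..FT.
  ....TT
  F..FTT
Step 3: 6 trees catch fire, 6 burn out
  .FFTTT
  F..FTT
  ....F.
  ....TT
  ....FT
Step 4: 4 trees catch fire, 6 burn out
  ...FTT
  ....FT
  ......
  ....FT
  .....F
Step 5: 3 trees catch fire, 4 burn out
  ....FT
  .....F
  ......
  .....F
  ......
Step 6: 1 trees catch fire, 3 burn out
  .....F
  ......
  ......
  ......
  ......

.....F
......
......
......
......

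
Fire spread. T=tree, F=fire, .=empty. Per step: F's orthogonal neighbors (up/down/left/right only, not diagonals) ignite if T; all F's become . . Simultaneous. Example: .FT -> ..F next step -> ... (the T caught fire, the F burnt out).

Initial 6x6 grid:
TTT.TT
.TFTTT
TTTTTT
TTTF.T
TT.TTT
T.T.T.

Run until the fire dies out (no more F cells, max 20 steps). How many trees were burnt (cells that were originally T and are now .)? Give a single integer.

Step 1: +7 fires, +2 burnt (F count now 7)
Step 2: +6 fires, +7 burnt (F count now 6)
Step 3: +9 fires, +6 burnt (F count now 9)
Step 4: +3 fires, +9 burnt (F count now 3)
Step 5: +1 fires, +3 burnt (F count now 1)
Step 6: +0 fires, +1 burnt (F count now 0)
Fire out after step 6
Initially T: 27, now '.': 35
Total burnt (originally-T cells now '.'): 26

Answer: 26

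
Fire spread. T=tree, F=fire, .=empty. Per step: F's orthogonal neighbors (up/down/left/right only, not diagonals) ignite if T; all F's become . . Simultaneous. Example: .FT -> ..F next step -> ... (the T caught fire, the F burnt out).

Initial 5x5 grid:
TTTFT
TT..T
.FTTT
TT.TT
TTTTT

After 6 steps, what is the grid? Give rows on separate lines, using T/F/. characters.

Step 1: 5 trees catch fire, 2 burn out
  TTF.F
  TF..T
  ..FTT
  TF.TT
  TTTTT
Step 2: 6 trees catch fire, 5 burn out
  TF...
  F...F
  ...FT
  F..TT
  TFTTT
Step 3: 5 trees catch fire, 6 burn out
  F....
  .....
  ....F
  ...FT
  F.FTT
Step 4: 2 trees catch fire, 5 burn out
  .....
  .....
  .....
  ....F
  ...FT
Step 5: 1 trees catch fire, 2 burn out
  .....
  .....
  .....
  .....
  ....F
Step 6: 0 trees catch fire, 1 burn out
  .....
  .....
  .....
  .....
  .....

.....
.....
.....
.....
.....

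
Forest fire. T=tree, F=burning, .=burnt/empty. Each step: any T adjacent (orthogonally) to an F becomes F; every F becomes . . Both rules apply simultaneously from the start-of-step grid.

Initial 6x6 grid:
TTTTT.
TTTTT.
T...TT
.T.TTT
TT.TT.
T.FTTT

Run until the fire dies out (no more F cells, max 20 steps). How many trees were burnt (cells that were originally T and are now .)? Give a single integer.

Answer: 21

Derivation:
Step 1: +1 fires, +1 burnt (F count now 1)
Step 2: +2 fires, +1 burnt (F count now 2)
Step 3: +3 fires, +2 burnt (F count now 3)
Step 4: +1 fires, +3 burnt (F count now 1)
Step 5: +2 fires, +1 burnt (F count now 2)
Step 6: +2 fires, +2 burnt (F count now 2)
Step 7: +2 fires, +2 burnt (F count now 2)
Step 8: +2 fires, +2 burnt (F count now 2)
Step 9: +2 fires, +2 burnt (F count now 2)
Step 10: +2 fires, +2 burnt (F count now 2)
Step 11: +2 fires, +2 burnt (F count now 2)
Step 12: +0 fires, +2 burnt (F count now 0)
Fire out after step 12
Initially T: 25, now '.': 32
Total burnt (originally-T cells now '.'): 21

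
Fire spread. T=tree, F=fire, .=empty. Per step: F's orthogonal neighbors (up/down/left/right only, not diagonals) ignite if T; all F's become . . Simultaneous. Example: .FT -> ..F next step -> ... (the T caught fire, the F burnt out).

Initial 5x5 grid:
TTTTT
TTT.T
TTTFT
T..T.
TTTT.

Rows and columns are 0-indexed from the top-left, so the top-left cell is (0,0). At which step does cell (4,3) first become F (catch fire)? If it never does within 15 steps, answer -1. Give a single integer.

Step 1: cell (4,3)='T' (+3 fires, +1 burnt)
Step 2: cell (4,3)='F' (+4 fires, +3 burnt)
  -> target ignites at step 2
Step 3: cell (4,3)='.' (+5 fires, +4 burnt)
Step 4: cell (4,3)='.' (+5 fires, +5 burnt)
Step 5: cell (4,3)='.' (+2 fires, +5 burnt)
Step 6: cell (4,3)='.' (+0 fires, +2 burnt)
  fire out at step 6

2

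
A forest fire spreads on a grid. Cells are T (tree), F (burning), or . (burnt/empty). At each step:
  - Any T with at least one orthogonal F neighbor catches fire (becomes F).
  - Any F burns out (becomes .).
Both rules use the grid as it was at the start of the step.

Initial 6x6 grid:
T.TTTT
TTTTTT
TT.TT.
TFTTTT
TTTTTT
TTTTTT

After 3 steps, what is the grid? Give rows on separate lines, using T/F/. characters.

Step 1: 4 trees catch fire, 1 burn out
  T.TTTT
  TTTTTT
  TF.TT.
  F.FTTT
  TFTTTT
  TTTTTT
Step 2: 6 trees catch fire, 4 burn out
  T.TTTT
  TFTTTT
  F..TT.
  ...FTT
  F.FTTT
  TFTTTT
Step 3: 7 trees catch fire, 6 burn out
  T.TTTT
  F.FTTT
  ...FT.
  ....FT
  ...FTT
  F.FTTT

T.TTTT
F.FTTT
...FT.
....FT
...FTT
F.FTTT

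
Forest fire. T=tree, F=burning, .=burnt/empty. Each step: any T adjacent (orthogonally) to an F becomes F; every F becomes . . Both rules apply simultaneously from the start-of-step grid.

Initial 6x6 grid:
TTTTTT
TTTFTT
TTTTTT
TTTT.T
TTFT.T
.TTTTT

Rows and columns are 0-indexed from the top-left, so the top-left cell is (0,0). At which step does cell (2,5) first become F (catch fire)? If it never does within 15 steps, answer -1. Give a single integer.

Step 1: cell (2,5)='T' (+8 fires, +2 burnt)
Step 2: cell (2,5)='T' (+11 fires, +8 burnt)
Step 3: cell (2,5)='F' (+7 fires, +11 burnt)
  -> target ignites at step 3
Step 4: cell (2,5)='.' (+4 fires, +7 burnt)
Step 5: cell (2,5)='.' (+1 fires, +4 burnt)
Step 6: cell (2,5)='.' (+0 fires, +1 burnt)
  fire out at step 6

3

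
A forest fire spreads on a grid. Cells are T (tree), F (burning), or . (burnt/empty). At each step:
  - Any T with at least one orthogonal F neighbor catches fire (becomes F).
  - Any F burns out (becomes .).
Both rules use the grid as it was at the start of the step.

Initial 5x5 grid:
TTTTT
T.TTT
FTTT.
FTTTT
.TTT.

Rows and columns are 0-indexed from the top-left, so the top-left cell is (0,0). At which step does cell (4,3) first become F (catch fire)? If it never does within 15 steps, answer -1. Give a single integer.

Step 1: cell (4,3)='T' (+3 fires, +2 burnt)
Step 2: cell (4,3)='T' (+4 fires, +3 burnt)
Step 3: cell (4,3)='T' (+5 fires, +4 burnt)
Step 4: cell (4,3)='F' (+4 fires, +5 burnt)
  -> target ignites at step 4
Step 5: cell (4,3)='.' (+2 fires, +4 burnt)
Step 6: cell (4,3)='.' (+1 fires, +2 burnt)
Step 7: cell (4,3)='.' (+0 fires, +1 burnt)
  fire out at step 7

4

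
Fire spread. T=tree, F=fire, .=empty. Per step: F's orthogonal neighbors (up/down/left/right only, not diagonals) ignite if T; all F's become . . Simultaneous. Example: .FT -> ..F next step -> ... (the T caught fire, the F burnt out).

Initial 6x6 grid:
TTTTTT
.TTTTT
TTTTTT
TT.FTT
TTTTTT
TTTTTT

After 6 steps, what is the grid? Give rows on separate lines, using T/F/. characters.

Step 1: 3 trees catch fire, 1 burn out
  TTTTTT
  .TTTTT
  TTTFTT
  TT..FT
  TTTFTT
  TTTTTT
Step 2: 7 trees catch fire, 3 burn out
  TTTTTT
  .TTFTT
  TTF.FT
  TT...F
  TTF.FT
  TTTFTT
Step 3: 9 trees catch fire, 7 burn out
  TTTFTT
  .TF.FT
  TF...F
  TT....
  TF...F
  TTF.FT
Step 4: 9 trees catch fire, 9 burn out
  TTF.FT
  .F...F
  F.....
  TF....
  F.....
  TF...F
Step 5: 4 trees catch fire, 9 burn out
  TF...F
  ......
  ......
  F.....
  ......
  F.....
Step 6: 1 trees catch fire, 4 burn out
  F.....
  ......
  ......
  ......
  ......
  ......

F.....
......
......
......
......
......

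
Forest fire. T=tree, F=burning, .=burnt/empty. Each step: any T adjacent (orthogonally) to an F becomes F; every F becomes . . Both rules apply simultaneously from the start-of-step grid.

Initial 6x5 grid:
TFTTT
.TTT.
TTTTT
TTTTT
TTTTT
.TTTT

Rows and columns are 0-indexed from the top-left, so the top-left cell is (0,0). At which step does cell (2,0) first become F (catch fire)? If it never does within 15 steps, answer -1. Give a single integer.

Step 1: cell (2,0)='T' (+3 fires, +1 burnt)
Step 2: cell (2,0)='T' (+3 fires, +3 burnt)
Step 3: cell (2,0)='F' (+5 fires, +3 burnt)
  -> target ignites at step 3
Step 4: cell (2,0)='.' (+4 fires, +5 burnt)
Step 5: cell (2,0)='.' (+5 fires, +4 burnt)
Step 6: cell (2,0)='.' (+3 fires, +5 burnt)
Step 7: cell (2,0)='.' (+2 fires, +3 burnt)
Step 8: cell (2,0)='.' (+1 fires, +2 burnt)
Step 9: cell (2,0)='.' (+0 fires, +1 burnt)
  fire out at step 9

3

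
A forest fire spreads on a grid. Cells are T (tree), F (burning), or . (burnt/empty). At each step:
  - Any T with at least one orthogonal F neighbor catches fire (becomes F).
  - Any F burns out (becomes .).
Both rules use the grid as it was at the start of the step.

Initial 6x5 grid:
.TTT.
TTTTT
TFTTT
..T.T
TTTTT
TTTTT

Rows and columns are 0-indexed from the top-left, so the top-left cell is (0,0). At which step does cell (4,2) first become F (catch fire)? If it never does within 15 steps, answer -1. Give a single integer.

Step 1: cell (4,2)='T' (+3 fires, +1 burnt)
Step 2: cell (4,2)='T' (+5 fires, +3 burnt)
Step 3: cell (4,2)='F' (+4 fires, +5 burnt)
  -> target ignites at step 3
Step 4: cell (4,2)='.' (+6 fires, +4 burnt)
Step 5: cell (4,2)='.' (+4 fires, +6 burnt)
Step 6: cell (4,2)='.' (+2 fires, +4 burnt)
Step 7: cell (4,2)='.' (+0 fires, +2 burnt)
  fire out at step 7

3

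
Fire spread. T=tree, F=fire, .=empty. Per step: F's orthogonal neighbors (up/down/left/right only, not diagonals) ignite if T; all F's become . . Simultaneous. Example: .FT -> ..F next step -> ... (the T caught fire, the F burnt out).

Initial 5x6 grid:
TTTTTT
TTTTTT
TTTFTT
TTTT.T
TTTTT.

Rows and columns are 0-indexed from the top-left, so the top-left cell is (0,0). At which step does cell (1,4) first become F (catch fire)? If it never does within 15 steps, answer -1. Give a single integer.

Step 1: cell (1,4)='T' (+4 fires, +1 burnt)
Step 2: cell (1,4)='F' (+7 fires, +4 burnt)
  -> target ignites at step 2
Step 3: cell (1,4)='.' (+9 fires, +7 burnt)
Step 4: cell (1,4)='.' (+5 fires, +9 burnt)
Step 5: cell (1,4)='.' (+2 fires, +5 burnt)
Step 6: cell (1,4)='.' (+0 fires, +2 burnt)
  fire out at step 6

2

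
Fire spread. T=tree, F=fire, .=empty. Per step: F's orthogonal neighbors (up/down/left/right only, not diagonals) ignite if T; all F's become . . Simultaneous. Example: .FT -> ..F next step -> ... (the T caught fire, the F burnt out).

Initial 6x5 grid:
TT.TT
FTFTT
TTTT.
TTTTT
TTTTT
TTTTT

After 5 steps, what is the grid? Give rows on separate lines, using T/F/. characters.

Step 1: 5 trees catch fire, 2 burn out
  FT.TT
  .F.FT
  FTFT.
  TTTTT
  TTTTT
  TTTTT
Step 2: 7 trees catch fire, 5 burn out
  .F.FT
  ....F
  .F.F.
  FTFTT
  TTTTT
  TTTTT
Step 3: 5 trees catch fire, 7 burn out
  ....F
  .....
  .....
  .F.FT
  FTFTT
  TTTTT
Step 4: 5 trees catch fire, 5 burn out
  .....
  .....
  .....
  ....F
  .F.FT
  FTFTT
Step 5: 3 trees catch fire, 5 burn out
  .....
  .....
  .....
  .....
  ....F
  .F.FT

.....
.....
.....
.....
....F
.F.FT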